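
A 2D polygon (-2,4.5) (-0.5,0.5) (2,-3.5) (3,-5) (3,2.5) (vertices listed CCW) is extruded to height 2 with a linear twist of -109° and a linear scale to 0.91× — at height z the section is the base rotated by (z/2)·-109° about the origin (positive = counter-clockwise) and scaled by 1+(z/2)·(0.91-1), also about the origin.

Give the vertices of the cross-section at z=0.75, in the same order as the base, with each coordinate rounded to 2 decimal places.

t = z/height = 0.75/2 = 0.375
s = 1 + (scale-1)·z/height = 1 + (0.91-1)·0.75/2 = 0.966250
θ = twist·z/height = -109°·0.75/2 = -40.8750° = -0.713403 rad
cos θ = 0.756139, sin θ = -0.654411 (intermediates below are computed at full precision and shown rounded to 5 d.p.)
v1: (-2,4.5) → rotate → (1.43257,4.71145) → ×s → (1.38422,4.55244) → (1.38,4.55)
v2: (-0.5,0.5) → rotate → (-0.05086,0.70528) → ×s → (-0.04915,0.68147) → (-0.05,0.68)
v3: (2,-3.5) → rotate → (-0.77816,-3.95531) → ×s → (-0.75190,-3.82182) → (-0.75,-3.82)
v4: (3,-5) → rotate → (-1.00364,-5.74393) → ×s → (-0.96976,-5.55007) → (-0.97,-5.55)
v5: (3,2.5) → rotate → (3.90444,-0.07289) → ×s → (3.77267,-0.07043) → (3.77,-0.07)

Cross-section at z=0.75: (1.38,4.55) (-0.05,0.68) (-0.75,-3.82) (-0.97,-5.55) (3.77,-0.07)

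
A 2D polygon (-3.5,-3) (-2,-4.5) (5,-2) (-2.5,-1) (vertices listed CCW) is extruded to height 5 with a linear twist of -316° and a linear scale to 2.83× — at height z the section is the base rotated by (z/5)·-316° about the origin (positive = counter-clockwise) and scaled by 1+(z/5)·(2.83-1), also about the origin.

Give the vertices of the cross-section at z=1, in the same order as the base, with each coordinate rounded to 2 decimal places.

t = z/height = 1/5 = 0.2
s = 1 + (scale-1)·z/height = 1 + (2.83-1)·1/5 = 1.366000
θ = twist·z/height = -316°·1/5 = -63.2000° = -1.103048 rad
cos θ = 0.450878, sin θ = -0.892586 (intermediates below are computed at full precision and shown rounded to 5 d.p.)
v1: (-3.5,-3) → rotate → (-4.25583,1.77142) → ×s → (-5.81346,2.41976) → (-5.81,2.42)
v2: (-2,-4.5) → rotate → (-4.91839,-0.24378) → ×s → (-6.71852,-0.33300) → (-6.72,-0.33)
v3: (5,-2) → rotate → (0.46922,-5.36468) → ×s → (0.64095,-7.32816) → (0.64,-7.33)
v4: (-2.5,-1) → rotate → (-2.01978,1.78059) → ×s → (-2.75902,2.43228) → (-2.76,2.43)

Cross-section at z=1: (-5.81,2.42) (-6.72,-0.33) (0.64,-7.33) (-2.76,2.43)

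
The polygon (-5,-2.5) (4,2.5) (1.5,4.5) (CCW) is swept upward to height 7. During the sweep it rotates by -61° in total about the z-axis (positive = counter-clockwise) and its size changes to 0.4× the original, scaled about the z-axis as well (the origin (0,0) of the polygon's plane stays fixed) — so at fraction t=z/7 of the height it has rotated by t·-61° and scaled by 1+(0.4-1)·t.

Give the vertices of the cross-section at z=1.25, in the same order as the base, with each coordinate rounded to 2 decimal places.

Cross-section at z=1.25: (-4.81,-1.35) (3.93,1.52) (2.07,3.69)

t = z/height = 1.25/7 = 0.178571
s = 1 + (scale-1)·z/height = 1 + (0.4-1)·1.25/7 = 0.892857
θ = twist·z/height = -61°·1.25/7 = -10.8929° = -0.190116 rad
cos θ = 0.981982, sin θ = -0.188973 (intermediates below are computed at full precision and shown rounded to 5 d.p.)
v1: (-5,-2.5) → rotate → (-5.38234,-1.51009) → ×s → (-4.80566,-1.34830) → (-4.81,-1.35)
v2: (4,2.5) → rotate → (4.40036,1.69906) → ×s → (3.92889,1.51702) → (3.93,1.52)
v3: (1.5,4.5) → rotate → (2.32335,4.13546) → ×s → (2.07442,3.69238) → (2.07,3.69)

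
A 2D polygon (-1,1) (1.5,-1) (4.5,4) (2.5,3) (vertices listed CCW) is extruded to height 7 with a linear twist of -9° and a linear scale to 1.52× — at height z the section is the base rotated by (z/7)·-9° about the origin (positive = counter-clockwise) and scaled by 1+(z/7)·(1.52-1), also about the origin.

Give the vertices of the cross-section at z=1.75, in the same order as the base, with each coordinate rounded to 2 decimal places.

t = z/height = 1.75/7 = 0.25
s = 1 + (scale-1)·z/height = 1 + (1.52-1)·1.75/7 = 1.130000
θ = twist·z/height = -9°·1.75/7 = -2.2500° = -0.039270 rad
cos θ = 0.999229, sin θ = -0.039260 (intermediates below are computed at full precision and shown rounded to 5 d.p.)
v1: (-1,1) → rotate → (-0.95997,1.03849) → ×s → (-1.08477,1.17349) → (-1.08,1.17)
v2: (1.5,-1) → rotate → (1.45958,-1.05812) → ×s → (1.64933,-1.19567) → (1.65,-1.20)
v3: (4.5,4) → rotate → (4.65357,3.82025) → ×s → (5.25853,4.31688) → (5.26,4.32)
v4: (2.5,3) → rotate → (2.61585,2.89954) → ×s → (2.95591,3.27648) → (2.96,3.28)

Cross-section at z=1.75: (-1.08,1.17) (1.65,-1.20) (5.26,4.32) (2.96,3.28)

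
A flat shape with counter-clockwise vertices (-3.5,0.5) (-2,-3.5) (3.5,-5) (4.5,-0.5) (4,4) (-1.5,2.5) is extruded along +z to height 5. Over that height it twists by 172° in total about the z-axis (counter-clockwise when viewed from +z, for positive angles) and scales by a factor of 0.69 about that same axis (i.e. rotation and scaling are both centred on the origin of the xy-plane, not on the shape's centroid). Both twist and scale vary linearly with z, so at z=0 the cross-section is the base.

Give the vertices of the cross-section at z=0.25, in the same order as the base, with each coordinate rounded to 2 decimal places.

Cross-section at z=0.25: (-3.48,-0.03) (-1.43,-3.70) (4.14,-4.35) (4.45,0.18) (3.30,4.48) (-1.83,2.21)

t = z/height = 0.25/5 = 0.05
s = 1 + (scale-1)·z/height = 1 + (0.69-1)·0.25/5 = 0.984500
θ = twist·z/height = 172°·0.25/5 = 8.6000° = 0.150098 rad
cos θ = 0.988756, sin θ = 0.149535 (intermediates below are computed at full precision and shown rounded to 5 d.p.)
v1: (-3.5,0.5) → rotate → (-3.53542,-0.02900) → ×s → (-3.48062,-0.02855) → (-3.48,-0.03)
v2: (-2,-3.5) → rotate → (-1.45414,-3.75972) → ×s → (-1.43160,-3.70144) → (-1.43,-3.70)
v3: (3.5,-5) → rotate → (4.20832,-4.42041) → ×s → (4.14310,-4.35189) → (4.14,-4.35)
v4: (4.5,-0.5) → rotate → (4.52417,0.17853) → ×s → (4.45405,0.17576) → (4.45,0.18)
v5: (4,4) → rotate → (3.35688,4.55317) → ×s → (3.30485,4.48259) → (3.30,4.48)
v6: (-1.5,2.5) → rotate → (-1.85697,2.24759) → ×s → (-1.82819,2.21275) → (-1.83,2.21)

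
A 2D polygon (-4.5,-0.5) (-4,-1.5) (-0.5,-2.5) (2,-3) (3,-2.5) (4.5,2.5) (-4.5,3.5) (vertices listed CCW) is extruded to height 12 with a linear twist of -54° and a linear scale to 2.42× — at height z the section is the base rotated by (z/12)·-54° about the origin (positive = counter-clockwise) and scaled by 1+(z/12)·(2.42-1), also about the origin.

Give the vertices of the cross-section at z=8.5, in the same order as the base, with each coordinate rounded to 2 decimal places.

t = z/height = 8.5/12 = 0.708333
s = 1 + (scale-1)·z/height = 1 + (2.42-1)·8.5/12 = 2.005833
θ = twist·z/height = -54°·8.5/12 = -38.2500° = -0.667588 rad
cos θ = 0.785317, sin θ = -0.619094 (intermediates below are computed at full precision and shown rounded to 5 d.p.)
v1: (-4.5,-0.5) → rotate → (-3.84347,2.39326) → ×s → (-7.70937,4.80049) → (-7.71,4.80)
v2: (-4,-1.5) → rotate → (-4.06991,1.29840) → ×s → (-8.16356,2.60437) → (-8.16,2.60)
v3: (-0.5,-2.5) → rotate → (-1.94039,-1.65375) → ×s → (-3.89211,-3.31714) → (-3.89,-3.32)
v4: (2,-3) → rotate → (-0.28665,-3.59414) → ×s → (-0.57497,-7.20924) → (-0.57,-7.21)
v5: (3,-2.5) → rotate → (0.80822,-3.82057) → ×s → (1.62115,-7.66344) → (1.62,-7.66)
v6: (4.5,2.5) → rotate → (5.08166,-0.82263) → ×s → (10.19297,-1.65006) → (10.19,-1.65)
v7: (-4.5,3.5) → rotate → (-1.36710,5.53453) → ×s → (-2.74217,11.10135) → (-2.74,11.10)

Cross-section at z=8.5: (-7.71,4.80) (-8.16,2.60) (-3.89,-3.32) (-0.57,-7.21) (1.62,-7.66) (10.19,-1.65) (-2.74,11.10)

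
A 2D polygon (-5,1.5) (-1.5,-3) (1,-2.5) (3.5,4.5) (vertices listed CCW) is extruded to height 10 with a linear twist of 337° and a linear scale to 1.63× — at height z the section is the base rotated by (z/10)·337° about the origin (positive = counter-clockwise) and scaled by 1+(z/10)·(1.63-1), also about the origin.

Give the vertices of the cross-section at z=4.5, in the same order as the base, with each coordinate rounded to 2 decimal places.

t = z/height = 4.5/10 = 0.45
s = 1 + (scale-1)·z/height = 1 + (1.63-1)·4.5/10 = 1.283500
θ = twist·z/height = 337°·4.5/10 = 151.6500° = 2.646792 rad
cos θ = -0.880063, sin θ = 0.474856 (intermediates below are computed at full precision and shown rounded to 5 d.p.)
v1: (-5,1.5) → rotate → (3.68803,-3.69438) → ×s → (4.73359,-4.74173) → (4.73,-4.74)
v2: (-1.5,-3) → rotate → (2.74466,1.92791) → ×s → (3.52278,2.47447) → (3.52,2.47)
v3: (1,-2.5) → rotate → (0.30708,2.67501) → ×s → (0.39413,3.43338) → (0.39,3.43)
v4: (3.5,4.5) → rotate → (-5.21708,-2.29829) → ×s → (-6.69612,-2.94985) → (-6.70,-2.95)

Cross-section at z=4.5: (4.73,-4.74) (3.52,2.47) (0.39,3.43) (-6.70,-2.95)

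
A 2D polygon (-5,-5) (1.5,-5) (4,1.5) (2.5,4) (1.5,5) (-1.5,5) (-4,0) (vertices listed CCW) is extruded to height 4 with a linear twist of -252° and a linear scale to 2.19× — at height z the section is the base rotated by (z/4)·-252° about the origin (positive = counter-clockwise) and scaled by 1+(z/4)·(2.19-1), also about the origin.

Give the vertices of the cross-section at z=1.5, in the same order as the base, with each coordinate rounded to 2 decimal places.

t = z/height = 1.5/4 = 0.375
s = 1 + (scale-1)·z/height = 1 + (2.19-1)·1.5/4 = 1.446250
θ = twist·z/height = -252°·1.5/4 = -94.5000° = -1.649336 rad
cos θ = -0.078459, sin θ = -0.996917 (intermediates below are computed at full precision and shown rounded to 5 d.p.)
v1: (-5,-5) → rotate → (-4.59229,5.37688) → ×s → (-6.64160,7.77632) → (-6.64,7.78)
v2: (1.5,-5) → rotate → (-5.10228,-1.10308) → ×s → (-7.37917,-1.59533) → (-7.38,-1.60)
v3: (4,1.5) → rotate → (1.18154,-4.10536) → ×s → (1.70880,-5.93737) → (1.71,-5.94)
v4: (2.5,4) → rotate → (3.79152,-2.80613) → ×s → (5.48349,-4.05837) → (5.48,-4.06)
v5: (1.5,5) → rotate → (4.86690,-1.88767) → ×s → (7.03875,-2.73004) → (7.04,-2.73)
v6: (-1.5,5) → rotate → (5.10228,1.10308) → ×s → (7.37917,1.59533) → (7.38,1.60)
v7: (-4,0) → rotate → (0.31384,3.98767) → ×s → (0.45389,5.76717) → (0.45,5.77)

Cross-section at z=1.5: (-6.64,7.78) (-7.38,-1.60) (1.71,-5.94) (5.48,-4.06) (7.04,-2.73) (7.38,1.60) (0.45,5.77)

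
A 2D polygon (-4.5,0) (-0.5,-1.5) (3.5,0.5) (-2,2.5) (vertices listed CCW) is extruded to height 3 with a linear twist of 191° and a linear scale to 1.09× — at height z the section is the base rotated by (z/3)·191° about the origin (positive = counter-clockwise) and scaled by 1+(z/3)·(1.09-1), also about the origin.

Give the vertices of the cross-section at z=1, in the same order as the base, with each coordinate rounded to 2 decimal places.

Cross-section at z=1: (-2.06,-4.15) (1.16,-1.15) (1.14,3.46) (-3.22,-0.70)

t = z/height = 1/3 = 0.333333
s = 1 + (scale-1)·z/height = 1 + (1.09-1)·1/3 = 1.030000
θ = twist·z/height = 191°·1/3 = 63.6667° = 1.111193 rad
cos θ = 0.443593, sin θ = 0.896229 (intermediates below are computed at full precision and shown rounded to 5 d.p.)
v1: (-4.5,0) → rotate → (-1.99617,-4.03303) → ×s → (-2.05605,-4.15402) → (-2.06,-4.15)
v2: (-0.5,-1.5) → rotate → (1.12255,-1.11350) → ×s → (1.15622,-1.14691) → (1.16,-1.15)
v3: (3.5,0.5) → rotate → (1.10446,3.35860) → ×s → (1.13759,3.45935) → (1.14,3.46)
v4: (-2,2.5) → rotate → (-3.12776,-0.68348) → ×s → (-3.22159,-0.70398) → (-3.22,-0.70)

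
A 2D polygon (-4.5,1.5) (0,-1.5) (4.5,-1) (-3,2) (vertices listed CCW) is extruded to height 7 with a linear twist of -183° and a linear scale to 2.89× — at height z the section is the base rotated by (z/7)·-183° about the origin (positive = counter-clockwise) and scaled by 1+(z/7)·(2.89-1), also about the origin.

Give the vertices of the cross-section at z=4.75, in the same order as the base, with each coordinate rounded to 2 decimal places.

t = z/height = 4.75/7 = 0.678571
s = 1 + (scale-1)·z/height = 1 + (2.89-1)·4.75/7 = 2.282500
θ = twist·z/height = -183°·4.75/7 = -124.1786° = -2.167325 rad
cos θ = -0.561774, sin θ = -0.827291 (intermediates below are computed at full precision and shown rounded to 5 d.p.)
v1: (-4.5,1.5) → rotate → (3.76892,2.88015) → ×s → (8.60256,6.57394) → (8.60,6.57)
v2: (0,-1.5) → rotate → (-1.24094,0.84266) → ×s → (-2.83244,1.92337) → (-2.83,1.92)
v3: (4.5,-1) → rotate → (-3.35527,-3.16103) → ×s → (-7.65841,-7.21506) → (-7.66,-7.22)
v4: (-3,2) → rotate → (3.33990,1.35832) → ×s → (7.62333,3.10037) → (7.62,3.10)

Cross-section at z=4.75: (8.60,6.57) (-2.83,1.92) (-7.66,-7.22) (7.62,3.10)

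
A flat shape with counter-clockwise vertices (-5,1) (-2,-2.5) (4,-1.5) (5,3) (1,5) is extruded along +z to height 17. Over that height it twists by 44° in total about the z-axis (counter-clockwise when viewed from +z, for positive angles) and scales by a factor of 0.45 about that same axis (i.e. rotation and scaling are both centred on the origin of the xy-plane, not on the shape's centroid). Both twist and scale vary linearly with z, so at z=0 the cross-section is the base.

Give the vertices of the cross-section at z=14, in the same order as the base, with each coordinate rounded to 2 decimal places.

Cross-section at z=14: (-2.53,-1.18) (-0.07,-1.75) (2.25,0.63) (1.24,2.94) (-1.18,2.53)

t = z/height = 14/17 = 0.823529
s = 1 + (scale-1)·z/height = 1 + (0.45-1)·14/17 = 0.547059
θ = twist·z/height = 44°·14/17 = 36.2353° = 0.632425 rad
cos θ = 0.806596, sin θ = 0.591103 (intermediates below are computed at full precision and shown rounded to 5 d.p.)
v1: (-5,1) → rotate → (-4.62408,-2.14892) → ×s → (-2.52965,-1.17558) → (-2.53,-1.18)
v2: (-2,-2.5) → rotate → (-0.13544,-3.19870) → ×s → (-0.07409,-1.74987) → (-0.07,-1.75)
v3: (4,-1.5) → rotate → (4.11304,1.15452) → ×s → (2.25007,0.63159) → (2.25,0.63)
v4: (5,3) → rotate → (2.25967,5.37530) → ×s → (1.23617,2.94061) → (1.24,2.94)
v5: (1,5) → rotate → (-2.14892,4.62408) → ×s → (-1.17558,2.52965) → (-1.18,2.53)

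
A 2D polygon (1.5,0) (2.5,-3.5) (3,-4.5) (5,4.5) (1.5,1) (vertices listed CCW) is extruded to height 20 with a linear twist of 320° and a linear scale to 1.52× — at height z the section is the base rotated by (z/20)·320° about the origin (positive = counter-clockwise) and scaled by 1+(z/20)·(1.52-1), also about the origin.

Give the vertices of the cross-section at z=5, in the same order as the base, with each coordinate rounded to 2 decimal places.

Cross-section at z=5: (0.29,1.67) (4.39,2.10) (5.60,2.46) (-4.03,6.45) (-0.82,1.87)

t = z/height = 5/20 = 0.25
s = 1 + (scale-1)·z/height = 1 + (1.52-1)·5/20 = 1.130000
θ = twist·z/height = 320°·5/20 = 80.0000° = 1.396263 rad
cos θ = 0.173648, sin θ = 0.984808 (intermediates below are computed at full precision and shown rounded to 5 d.p.)
v1: (1.5,0) → rotate → (0.26047,1.47721) → ×s → (0.29433,1.66925) → (0.29,1.67)
v2: (2.5,-3.5) → rotate → (3.88095,1.85425) → ×s → (4.38547,2.09530) → (4.39,2.10)
v3: (3,-4.5) → rotate → (4.95258,2.17301) → ×s → (5.59641,2.45550) → (5.60,2.46)
v4: (5,4.5) → rotate → (-3.56339,5.70546) → ×s → (-4.02664,6.44716) → (-4.03,6.45)
v5: (1.5,1) → rotate → (-0.72434,1.65086) → ×s → (-0.81850,1.86547) → (-0.82,1.87)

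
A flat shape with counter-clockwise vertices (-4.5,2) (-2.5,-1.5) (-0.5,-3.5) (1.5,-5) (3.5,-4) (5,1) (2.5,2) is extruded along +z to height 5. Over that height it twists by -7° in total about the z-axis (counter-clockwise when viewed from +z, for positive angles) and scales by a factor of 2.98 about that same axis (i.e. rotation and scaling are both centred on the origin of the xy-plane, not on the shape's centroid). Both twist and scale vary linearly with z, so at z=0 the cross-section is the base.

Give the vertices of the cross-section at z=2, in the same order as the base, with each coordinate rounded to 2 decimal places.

t = z/height = 2/5 = 0.4
s = 1 + (scale-1)·z/height = 1 + (2.98-1)·2/5 = 1.792000
θ = twist·z/height = -7°·2/5 = -2.8000° = -0.048869 rad
cos θ = 0.998806, sin θ = -0.048850 (intermediates below are computed at full precision and shown rounded to 5 d.p.)
v1: (-4.5,2) → rotate → (-4.39693,2.21744) → ×s → (-7.87930,3.97365) → (-7.88,3.97)
v2: (-2.5,-1.5) → rotate → (-2.57029,-1.37608) → ×s → (-4.60596,-2.46594) → (-4.61,-2.47)
v3: (-0.5,-3.5) → rotate → (-0.67038,-3.47140) → ×s → (-1.20132,-6.22074) → (-1.20,-6.22)
v4: (1.5,-5) → rotate → (1.25396,-5.06731) → ×s → (2.24710,-9.08061) → (2.25,-9.08)
v5: (3.5,-4) → rotate → (3.30042,-4.16620) → ×s → (5.91436,-7.46583) → (5.91,-7.47)
v6: (5,1) → rotate → (5.04288,0.75456) → ×s → (9.03684,1.35217) → (9.04,1.35)
v7: (2.5,2) → rotate → (2.59471,1.87549) → ×s → (4.64973,3.36087) → (4.65,3.36)

Cross-section at z=2: (-7.88,3.97) (-4.61,-2.47) (-1.20,-6.22) (2.25,-9.08) (5.91,-7.47) (9.04,1.35) (4.65,3.36)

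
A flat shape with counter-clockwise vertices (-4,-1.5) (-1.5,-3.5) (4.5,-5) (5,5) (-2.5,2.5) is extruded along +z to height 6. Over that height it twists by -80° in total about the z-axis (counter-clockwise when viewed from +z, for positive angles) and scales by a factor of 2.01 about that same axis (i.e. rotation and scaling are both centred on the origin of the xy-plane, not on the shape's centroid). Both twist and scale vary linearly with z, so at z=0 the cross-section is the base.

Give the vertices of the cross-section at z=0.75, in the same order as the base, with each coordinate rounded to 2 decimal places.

t = z/height = 0.75/6 = 0.125
s = 1 + (scale-1)·z/height = 1 + (2.01-1)·0.75/6 = 1.126250
θ = twist·z/height = -80°·0.75/6 = -10.0000° = -0.174533 rad
cos θ = 0.984808, sin θ = -0.173648 (intermediates below are computed at full precision and shown rounded to 5 d.p.)
v1: (-4,-1.5) → rotate → (-4.19970,-0.78262) → ×s → (-4.72992,-0.88142) → (-4.73,-0.88)
v2: (-1.5,-3.5) → rotate → (-2.08498,-3.18635) → ×s → (-2.34821,-3.58863) → (-2.35,-3.59)
v3: (4.5,-5) → rotate → (3.56339,-5.70546) → ×s → (4.01327,-6.42577) → (4.01,-6.43)
v4: (5,5) → rotate → (5.79228,4.05580) → ×s → (6.52355,4.56784) → (6.52,4.57)
v5: (-2.5,2.5) → rotate → (-2.02790,2.89614) → ×s → (-2.28392,3.26178) → (-2.28,3.26)

Cross-section at z=0.75: (-4.73,-0.88) (-2.35,-3.59) (4.01,-6.43) (6.52,4.57) (-2.28,3.26)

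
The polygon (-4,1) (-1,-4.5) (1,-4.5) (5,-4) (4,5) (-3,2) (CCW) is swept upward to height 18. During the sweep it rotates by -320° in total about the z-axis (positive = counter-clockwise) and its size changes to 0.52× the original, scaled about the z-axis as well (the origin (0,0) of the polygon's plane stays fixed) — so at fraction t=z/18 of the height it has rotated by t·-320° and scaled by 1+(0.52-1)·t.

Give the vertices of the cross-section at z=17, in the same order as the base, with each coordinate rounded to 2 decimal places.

Cross-section at z=17: (-1.63,-1.56) (1.79,-1.77) (2.37,-0.85) (3.31,1.15) (-1.15,3.31) (-1.80,-0.80)

t = z/height = 17/18 = 0.944444
s = 1 + (scale-1)·z/height = 1 + (0.52-1)·17/18 = 0.546667
θ = twist·z/height = -320°·17/18 = -302.2222° = -5.274773 rad
cos θ = 0.533204, sin θ = 0.845986 (intermediates below are computed at full precision and shown rounded to 5 d.p.)
v1: (-4,1) → rotate → (-2.97880,-2.85074) → ×s → (-1.62841,-1.55841) → (-1.63,-1.56)
v2: (-1,-4.5) → rotate → (3.27373,-3.24541) → ×s → (1.78964,-1.77416) → (1.79,-1.77)
v3: (1,-4.5) → rotate → (4.34014,-1.55343) → ×s → (2.37261,-0.84921) → (2.37,-0.85)
v4: (5,-4) → rotate → (6.04997,2.09711) → ×s → (3.30732,1.14642) → (3.31,1.15)
v5: (4,5) → rotate → (-2.09711,6.04997) → ×s → (-1.14642,3.30732) → (-1.15,3.31)
v6: (-3,2) → rotate → (-3.29159,-1.47155) → ×s → (-1.79940,-0.80445) → (-1.80,-0.80)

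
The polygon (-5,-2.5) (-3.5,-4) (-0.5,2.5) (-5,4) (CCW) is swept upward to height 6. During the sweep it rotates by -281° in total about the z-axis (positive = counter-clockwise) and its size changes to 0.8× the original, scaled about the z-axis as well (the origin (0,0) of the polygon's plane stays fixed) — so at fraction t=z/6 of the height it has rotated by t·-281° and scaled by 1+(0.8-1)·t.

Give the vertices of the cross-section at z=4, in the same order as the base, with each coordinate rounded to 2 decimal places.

t = z/height = 4/6 = 0.666667
s = 1 + (scale-1)·z/height = 1 + (0.8-1)·4/6 = 0.866667
θ = twist·z/height = -281°·4/6 = -187.3333° = -3.269583 rad
cos θ = -0.991820, sin θ = 0.127642 (intermediates below are computed at full precision and shown rounded to 5 d.p.)
v1: (-5,-2.5) → rotate → (5.27821,1.84134) → ×s → (4.57445,1.59583) → (4.57,1.60)
v2: (-3.5,-4) → rotate → (3.98194,3.52054) → ×s → (3.45101,3.05113) → (3.45,3.05)
v3: (-0.5,2.5) → rotate → (0.17681,-2.54337) → ×s → (0.15323,-2.20426) → (0.15,-2.20)
v4: (-5,4) → rotate → (4.44854,-4.60549) → ×s → (3.85540,-3.99142) → (3.86,-3.99)

Cross-section at z=4: (4.57,1.60) (3.45,3.05) (0.15,-2.20) (3.86,-3.99)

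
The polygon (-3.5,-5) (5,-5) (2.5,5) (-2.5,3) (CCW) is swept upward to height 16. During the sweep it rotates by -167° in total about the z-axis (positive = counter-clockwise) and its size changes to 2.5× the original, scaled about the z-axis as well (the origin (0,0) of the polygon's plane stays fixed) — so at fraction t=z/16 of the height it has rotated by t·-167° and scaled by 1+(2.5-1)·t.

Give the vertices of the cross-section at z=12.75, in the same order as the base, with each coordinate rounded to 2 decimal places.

t = z/height = 12.75/16 = 0.796875
s = 1 + (scale-1)·z/height = 1 + (2.5-1)·12.75/16 = 2.195313
θ = twist·z/height = -167°·12.75/16 = -133.0781° = -2.322651 rad
cos θ = -0.682995, sin θ = -0.730423 (intermediates below are computed at full precision and shown rounded to 5 d.p.)
v1: (-3.5,-5) → rotate → (-1.26163,5.97146) → ×s → (-2.76968,13.10921) → (-2.77,13.11)
v2: (5,-5) → rotate → (-7.06709,-0.23714) → ×s → (-15.51447,-0.52060) → (-15.51,-0.52)
v3: (2.5,5) → rotate → (1.94463,-5.24103) → ×s → (4.26907,-11.50570) → (4.27,-11.51)
v4: (-2.5,3) → rotate → (3.89876,-0.22293) → ×s → (8.55899,-0.48939) → (8.56,-0.49)

Cross-section at z=12.75: (-2.77,13.11) (-15.51,-0.52) (4.27,-11.51) (8.56,-0.49)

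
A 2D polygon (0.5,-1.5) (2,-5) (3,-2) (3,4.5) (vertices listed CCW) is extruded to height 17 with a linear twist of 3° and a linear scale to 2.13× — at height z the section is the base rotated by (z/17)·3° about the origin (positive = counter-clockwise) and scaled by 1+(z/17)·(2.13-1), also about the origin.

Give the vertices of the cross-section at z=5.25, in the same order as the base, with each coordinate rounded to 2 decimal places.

Cross-section at z=5.25: (0.71,-2.01) (2.81,-6.70) (4.09,-2.63) (3.95,6.14)

t = z/height = 5.25/17 = 0.308824
s = 1 + (scale-1)·z/height = 1 + (2.13-1)·5.25/17 = 1.348971
θ = twist·z/height = 3°·5.25/17 = 0.9265° = 0.016170 rad
cos θ = 0.999869, sin θ = 0.016169 (intermediates below are computed at full precision and shown rounded to 5 d.p.)
v1: (0.5,-1.5) → rotate → (0.52419,-1.49172) → ×s → (0.70711,-2.01229) → (0.71,-2.01)
v2: (2,-5) → rotate → (2.08058,-4.96701) → ×s → (2.80665,-6.70035) → (2.81,-6.70)
v3: (3,-2) → rotate → (3.03195,-1.95123) → ×s → (4.09001,-2.63215) → (4.09,-2.63)
v4: (3,4.5) → rotate → (2.92685,4.54792) → ×s → (3.94823,6.13501) → (3.95,6.14)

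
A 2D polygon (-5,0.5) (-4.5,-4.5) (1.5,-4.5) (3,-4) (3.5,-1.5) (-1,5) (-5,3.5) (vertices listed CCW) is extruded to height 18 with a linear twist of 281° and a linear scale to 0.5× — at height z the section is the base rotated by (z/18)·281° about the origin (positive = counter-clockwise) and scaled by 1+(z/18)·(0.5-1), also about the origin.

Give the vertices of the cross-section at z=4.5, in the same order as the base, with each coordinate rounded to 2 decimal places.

Cross-section at z=4.5: (-1.89,-3.97) (2.38,-5.04) (4.15,-0.10) (4.18,1.29) (2.27,2.44) (-4.41,0.65) (-4.36,-3.08)

t = z/height = 4.5/18 = 0.25
s = 1 + (scale-1)·z/height = 1 + (0.5-1)·4.5/18 = 0.875000
θ = twist·z/height = 281°·4.5/18 = 70.2500° = 1.226094 rad
cos θ = 0.337917, sin θ = 0.941176 (intermediates below are computed at full precision and shown rounded to 5 d.p.)
v1: (-5,0.5) → rotate → (-2.16017,-4.53692) → ×s → (-1.89015,-3.96981) → (-1.89,-3.97)
v2: (-4.5,-4.5) → rotate → (2.71467,-5.75592) → ×s → (2.37533,-5.03643) → (2.38,-5.04)
v3: (1.5,-4.5) → rotate → (4.74217,-0.10886) → ×s → (4.14940,-0.09525) → (4.15,-0.10)
v4: (3,-4) → rotate → (4.77845,1.47186) → ×s → (4.18115,1.28788) → (4.18,1.29)
v5: (3.5,-1.5) → rotate → (2.59447,2.78724) → ×s → (2.27016,2.43884) → (2.27,2.44)
v6: (-1,5) → rotate → (-5.04380,0.74841) → ×s → (-4.41332,0.65486) → (-4.41,0.65)
v7: (-5,3.5) → rotate → (-4.98370,-3.52317) → ×s → (-4.36074,-3.08278) → (-4.36,-3.08)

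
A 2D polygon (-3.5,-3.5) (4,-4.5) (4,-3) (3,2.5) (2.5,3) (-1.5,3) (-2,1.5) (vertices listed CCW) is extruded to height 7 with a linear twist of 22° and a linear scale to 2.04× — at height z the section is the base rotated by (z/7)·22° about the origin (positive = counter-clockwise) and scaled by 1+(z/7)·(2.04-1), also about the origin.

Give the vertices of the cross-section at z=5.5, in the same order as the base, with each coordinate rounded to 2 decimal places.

Cross-section at z=5.5: (-4.18,-7.96) (9.37,-5.65) (8.56,-3.05) (3.86,5.96) (2.72,6.56) (-4.22,4.40) (-4.28,1.52)

t = z/height = 5.5/7 = 0.785714
s = 1 + (scale-1)·z/height = 1 + (2.04-1)·5.5/7 = 1.817143
θ = twist·z/height = 22°·5.5/7 = 17.2857° = 0.301693 rad
cos θ = 0.954835, sin θ = 0.297137 (intermediates below are computed at full precision and shown rounded to 5 d.p.)
v1: (-3.5,-3.5) → rotate → (-2.30194,-4.38190) → ×s → (-4.18296,-7.96254) → (-4.18,-7.96)
v2: (4,-4.5) → rotate → (5.15646,-3.10821) → ×s → (9.37002,-5.64806) → (9.37,-5.65)
v3: (4,-3) → rotate → (4.71075,-1.67596) → ×s → (8.56011,-3.04545) → (8.56,-3.05)
v4: (3,2.5) → rotate → (2.12166,3.27850) → ×s → (3.85536,5.95750) → (3.86,5.96)
v5: (2.5,3) → rotate → (1.49568,3.60735) → ×s → (2.71786,6.55506) → (2.72,6.56)
v6: (-1.5,3) → rotate → (-2.32366,2.41880) → ×s → (-4.22243,4.39530) → (-4.22,4.40)
v7: (-2,1.5) → rotate → (-2.35538,0.83798) → ×s → (-4.28005,1.52273) → (-4.28,1.52)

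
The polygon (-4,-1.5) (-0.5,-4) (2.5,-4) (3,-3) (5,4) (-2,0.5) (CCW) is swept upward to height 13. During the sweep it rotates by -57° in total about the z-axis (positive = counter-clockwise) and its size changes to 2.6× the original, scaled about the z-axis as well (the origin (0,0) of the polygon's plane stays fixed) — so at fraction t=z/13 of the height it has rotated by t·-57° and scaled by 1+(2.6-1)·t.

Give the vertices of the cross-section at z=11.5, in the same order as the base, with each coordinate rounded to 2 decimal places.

Cross-section at z=11.5: (-8.95,5.14) (-8.22,-5.22) (-3.60,-10.81) (-0.97,-10.20) (15.14,-3.15) (-2.15,4.49)

t = z/height = 11.5/13 = 0.884615
s = 1 + (scale-1)·z/height = 1 + (2.6-1)·11.5/13 = 2.415385
θ = twist·z/height = -57°·11.5/13 = -50.4231° = -0.880049 rad
cos θ = 0.637114, sin θ = -0.770770 (intermediates below are computed at full precision and shown rounded to 5 d.p.)
v1: (-4,-1.5) → rotate → (-3.70461,2.12741) → ×s → (-8.94806,5.13851) → (-8.95,5.14)
v2: (-0.5,-4) → rotate → (-3.40164,-2.16307) → ×s → (-8.21626,-5.22464) → (-8.22,-5.22)
v3: (2.5,-4) → rotate → (-1.49030,-4.47538) → ×s → (-3.59964,-10.80976) → (-3.60,-10.81)
v4: (3,-3) → rotate → (-0.40097,-4.22365) → ×s → (-0.96849,-10.20174) → (-0.97,-10.20)
v5: (5,4) → rotate → (6.26865,-1.30540) → ×s → (15.14120,-3.15303) → (15.14,-3.15)
v6: (-2,0.5) → rotate → (-0.88884,1.86010) → ×s → (-2.14690,4.49285) → (-2.15,4.49)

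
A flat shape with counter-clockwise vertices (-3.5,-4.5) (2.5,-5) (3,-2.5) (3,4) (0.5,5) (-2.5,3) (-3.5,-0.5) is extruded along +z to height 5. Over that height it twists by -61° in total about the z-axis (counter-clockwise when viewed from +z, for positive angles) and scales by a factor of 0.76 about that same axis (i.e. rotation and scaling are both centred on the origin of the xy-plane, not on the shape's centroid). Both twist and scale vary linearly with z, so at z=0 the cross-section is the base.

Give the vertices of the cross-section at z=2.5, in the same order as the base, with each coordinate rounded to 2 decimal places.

t = z/height = 2.5/5 = 0.5
s = 1 + (scale-1)·z/height = 1 + (0.76-1)·2.5/5 = 0.880000
θ = twist·z/height = -61°·2.5/5 = -30.5000° = -0.532325 rad
cos θ = 0.861629, sin θ = -0.507538 (intermediates below are computed at full precision and shown rounded to 5 d.p.)
v1: (-3.5,-4.5) → rotate → (-5.29962,-2.10095) → ×s → (-4.66367,-1.84883) → (-4.66,-1.85)
v2: (2.5,-5) → rotate → (-0.38362,-5.57699) → ×s → (-0.33758,-4.90775) → (-0.34,-4.91)
v3: (3,-2.5) → rotate → (1.31604,-3.67669) → ×s → (1.15812,-3.23549) → (1.16,-3.24)
v4: (3,4) → rotate → (4.61504,1.92390) → ×s → (4.06124,1.69303) → (4.06,1.69)
v5: (0.5,5) → rotate → (2.96851,4.05438) → ×s → (2.61229,3.56785) → (2.61,3.57)
v6: (-2.5,3) → rotate → (-0.63146,3.85373) → ×s → (-0.55568,3.39129) → (-0.56,3.39)
v7: (-3.5,-0.5) → rotate → (-3.26947,1.34557) → ×s → (-2.87713,1.18410) → (-2.88,1.18)

Cross-section at z=2.5: (-4.66,-1.85) (-0.34,-4.91) (1.16,-3.24) (4.06,1.69) (2.61,3.57) (-0.56,3.39) (-2.88,1.18)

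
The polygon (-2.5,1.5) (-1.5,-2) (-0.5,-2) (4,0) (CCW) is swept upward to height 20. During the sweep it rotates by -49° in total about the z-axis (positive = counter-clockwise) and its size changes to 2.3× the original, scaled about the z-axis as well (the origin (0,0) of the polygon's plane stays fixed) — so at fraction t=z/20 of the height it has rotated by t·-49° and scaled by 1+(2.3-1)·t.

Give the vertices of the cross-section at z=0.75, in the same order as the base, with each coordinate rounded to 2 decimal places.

Cross-section at z=0.75: (-2.57,1.66) (-1.64,-2.05) (-0.59,-2.08) (4.19,-0.13)

t = z/height = 0.75/20 = 0.0375
s = 1 + (scale-1)·z/height = 1 + (2.3-1)·0.75/20 = 1.048750
θ = twist·z/height = -49°·0.75/20 = -1.8375° = -0.032070 rad
cos θ = 0.999486, sin θ = -0.032065 (intermediates below are computed at full precision and shown rounded to 5 d.p.)
v1: (-2.5,1.5) → rotate → (-2.45062,1.57939) → ×s → (-2.57008,1.65639) → (-2.57,1.66)
v2: (-1.5,-2) → rotate → (-1.56336,-1.95087) → ×s → (-1.63957,-2.04598) → (-1.64,-2.05)
v3: (-0.5,-2) → rotate → (-0.56387,-1.98294) → ×s → (-0.59136,-2.07961) → (-0.59,-2.08)
v4: (4,0) → rotate → (3.99794,-0.12826) → ×s → (4.19284,-0.13451) → (4.19,-0.13)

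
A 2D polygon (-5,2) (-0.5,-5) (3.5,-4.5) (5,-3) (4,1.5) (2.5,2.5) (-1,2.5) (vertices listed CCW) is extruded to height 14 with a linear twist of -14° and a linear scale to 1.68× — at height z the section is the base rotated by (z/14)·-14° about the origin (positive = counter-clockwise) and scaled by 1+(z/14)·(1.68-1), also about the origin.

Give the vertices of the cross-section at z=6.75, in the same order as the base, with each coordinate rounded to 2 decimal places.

Cross-section at z=6.75: (-6.28,3.42) (-1.44,-6.52) (3.91,-6.48) (6.13,-4.74) (5.51,1.35) (3.69,2.91) (-0.93,3.45)

t = z/height = 6.75/14 = 0.482143
s = 1 + (scale-1)·z/height = 1 + (1.68-1)·6.75/14 = 1.327857
θ = twist·z/height = -14°·6.75/14 = -6.7500° = -0.117810 rad
cos θ = 0.993068, sin θ = -0.117537 (intermediates below are computed at full precision and shown rounded to 5 d.p.)
v1: (-5,2) → rotate → (-4.73027,2.57382) → ×s → (-6.28112,3.41767) → (-6.28,3.42)
v2: (-0.5,-5) → rotate → (-1.08422,-4.90657) → ×s → (-1.43969,-6.51523) → (-1.44,-6.52)
v3: (3.5,-4.5) → rotate → (2.94682,-4.88019) → ×s → (3.91296,-6.48019) → (3.91,-6.48)
v4: (5,-3) → rotate → (4.61273,-3.56689) → ×s → (6.12505,-4.73632) → (6.13,-4.74)
v5: (4,1.5) → rotate → (4.14858,1.01945) → ×s → (5.50872,1.35369) → (5.51,1.35)
v6: (2.5,2.5) → rotate → (2.77651,2.18883) → ×s → (3.68681,2.90645) → (3.69,2.91)
v7: (-1,2.5) → rotate → (-0.69922,2.60021) → ×s → (-0.92847,3.45271) → (-0.93,3.45)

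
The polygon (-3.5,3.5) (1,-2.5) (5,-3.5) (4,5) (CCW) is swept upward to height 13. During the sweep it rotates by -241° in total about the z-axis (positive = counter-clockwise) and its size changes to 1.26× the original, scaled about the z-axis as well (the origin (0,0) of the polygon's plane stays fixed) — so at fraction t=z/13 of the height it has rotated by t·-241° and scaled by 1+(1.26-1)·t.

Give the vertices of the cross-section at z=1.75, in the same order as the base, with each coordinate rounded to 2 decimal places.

Cross-section at z=1.75: (-1.11,5.00) (-0.51,-2.74) (2.42,-5.83) (6.27,2.15)

t = z/height = 1.75/13 = 0.134615
s = 1 + (scale-1)·z/height = 1 + (1.26-1)·1.75/13 = 1.035000
θ = twist·z/height = -241°·1.75/13 = -32.4423° = -0.566225 rad
cos θ = 0.843932, sin θ = -0.536450 (intermediates below are computed at full precision and shown rounded to 5 d.p.)
v1: (-3.5,3.5) → rotate → (-1.07619,4.83134) → ×s → (-1.11385,5.00043) → (-1.11,5.00)
v2: (1,-2.5) → rotate → (-0.49719,-2.64628) → ×s → (-0.51459,-2.73890) → (-0.51,-2.74)
v3: (5,-3.5) → rotate → (2.34208,-5.63601) → ×s → (2.42406,-5.83327) → (2.42,-5.83)
v4: (4,5) → rotate → (6.05798,2.07386) → ×s → (6.27001,2.14644) → (6.27,2.15)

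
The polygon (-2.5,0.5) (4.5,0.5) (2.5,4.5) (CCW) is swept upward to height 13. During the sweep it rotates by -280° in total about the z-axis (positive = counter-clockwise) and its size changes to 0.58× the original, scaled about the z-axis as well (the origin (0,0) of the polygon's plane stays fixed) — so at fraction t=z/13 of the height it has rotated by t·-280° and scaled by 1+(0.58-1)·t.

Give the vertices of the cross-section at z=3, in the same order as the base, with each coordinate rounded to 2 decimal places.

Cross-section at z=3: (-0.56,2.23) (2.15,-3.48) (4.64,-0.30)

t = z/height = 3/13 = 0.230769
s = 1 + (scale-1)·z/height = 1 + (0.58-1)·3/13 = 0.903077
θ = twist·z/height = -280°·3/13 = -64.6154° = -1.127751 rad
cos θ = 0.428693, sin θ = -0.903450 (intermediates below are computed at full precision and shown rounded to 5 d.p.)
v1: (-2.5,0.5) → rotate → (-0.62001,2.47297) → ×s → (-0.55991,2.23328) → (-0.56,2.23)
v2: (4.5,0.5) → rotate → (2.38084,-3.85118) → ×s → (2.15008,-3.47791) → (2.15,-3.48)
v3: (2.5,4.5) → rotate → (5.13726,-0.32951) → ×s → (4.63934,-0.29757) → (4.64,-0.30)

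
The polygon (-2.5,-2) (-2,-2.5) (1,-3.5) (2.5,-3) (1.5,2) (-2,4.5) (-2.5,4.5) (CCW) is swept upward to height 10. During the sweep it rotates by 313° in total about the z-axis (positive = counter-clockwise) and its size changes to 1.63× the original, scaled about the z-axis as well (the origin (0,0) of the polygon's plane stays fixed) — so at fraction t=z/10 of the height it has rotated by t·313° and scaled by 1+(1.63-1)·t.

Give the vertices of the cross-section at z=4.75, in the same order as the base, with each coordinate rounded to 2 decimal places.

Cross-section at z=4.75: (4.13,0.53) (3.91,1.42) (1.25,4.56) (-0.75,5.02) (-3.02,-1.21) (-0.82,-6.35) (-0.26,-6.68)

t = z/height = 4.75/10 = 0.475
s = 1 + (scale-1)·z/height = 1 + (1.63-1)·4.75/10 = 1.299250
θ = twist·z/height = 313°·4.75/10 = 148.6750° = 2.594868 rad
cos θ = -0.854232, sin θ = 0.519892 (intermediates below are computed at full precision and shown rounded to 5 d.p.)
v1: (-2.5,-2) → rotate → (3.17536,0.40873) → ×s → (4.12559,0.53105) → (4.13,0.53)
v2: (-2,-2.5) → rotate → (3.00819,1.09580) → ×s → (3.90840,1.42371) → (3.91,1.42)
v3: (1,-3.5) → rotate → (0.96539,3.50970) → ×s → (1.25428,4.55998) → (1.25,4.56)
v4: (2.5,-3) → rotate → (-0.57590,3.86243) → ×s → (-0.74824,5.01826) → (-0.75,5.02)
v5: (1.5,2) → rotate → (-2.32113,-0.92863) → ×s → (-3.01573,-1.20652) → (-3.02,-1.21)
v6: (-2,4.5) → rotate → (-0.63105,-4.88383) → ×s → (-0.81989,-6.34531) → (-0.82,-6.35)
v7: (-2.5,4.5) → rotate → (-0.20393,-5.14377) → ×s → (-0.26496,-6.68305) → (-0.26,-6.68)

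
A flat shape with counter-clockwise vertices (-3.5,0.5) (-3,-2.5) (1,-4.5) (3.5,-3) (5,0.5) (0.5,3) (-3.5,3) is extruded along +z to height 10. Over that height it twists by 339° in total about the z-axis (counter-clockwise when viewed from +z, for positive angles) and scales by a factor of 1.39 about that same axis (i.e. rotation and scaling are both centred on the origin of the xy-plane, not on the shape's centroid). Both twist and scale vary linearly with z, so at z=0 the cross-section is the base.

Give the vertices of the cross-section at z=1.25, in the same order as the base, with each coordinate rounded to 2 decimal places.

Cross-section at z=1.25: (-3.07,-2.09) (-0.56,-4.06) (3.96,-2.78) (4.83,0.15) (3.52,3.92) (-1.73,2.68) (-4.83,-0.15)

t = z/height = 1.25/10 = 0.125
s = 1 + (scale-1)·z/height = 1 + (1.39-1)·1.25/10 = 1.048750
θ = twist·z/height = 339°·1.25/10 = 42.3750° = 0.739583 rad
cos θ = 0.738749, sin θ = 0.673980 (intermediates below are computed at full precision and shown rounded to 5 d.p.)
v1: (-3.5,0.5) → rotate → (-2.92261,-1.98956) → ×s → (-3.06509,-2.08655) → (-3.07,-2.09)
v2: (-3,-2.5) → rotate → (-0.53130,-3.86881) → ×s → (-0.55720,-4.05742) → (-0.56,-4.06)
v3: (1,-4.5) → rotate → (3.77166,-2.65039) → ×s → (3.95553,-2.77960) → (3.96,-2.78)
v4: (3.5,-3) → rotate → (4.60756,0.14268) → ×s → (4.83218,0.14964) → (4.83,0.15)
v5: (5,0.5) → rotate → (3.35676,3.73928) → ×s → (3.52040,3.92156) → (3.52,3.92)
v6: (0.5,3) → rotate → (-1.65257,2.55324) → ×s → (-1.73313,2.67771) → (-1.73,2.68)
v7: (-3.5,3) → rotate → (-4.60756,-0.14268) → ×s → (-4.83218,-0.14964) → (-4.83,-0.15)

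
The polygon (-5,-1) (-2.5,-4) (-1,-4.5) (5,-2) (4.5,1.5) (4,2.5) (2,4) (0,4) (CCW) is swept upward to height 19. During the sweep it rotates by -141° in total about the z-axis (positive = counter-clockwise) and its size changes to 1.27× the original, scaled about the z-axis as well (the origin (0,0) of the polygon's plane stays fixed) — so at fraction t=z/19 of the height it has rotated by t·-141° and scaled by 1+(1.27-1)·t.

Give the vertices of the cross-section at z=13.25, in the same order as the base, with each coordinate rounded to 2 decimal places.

Cross-section at z=13.25: (-0.32,6.05) (-4.27,3.63) (-5.12,1.95) (-3.21,-5.53) (0.99,-5.55) (2.25,-5.13) (4.36,-3.04) (4.70,-0.69)

t = z/height = 13.25/19 = 0.697368
s = 1 + (scale-1)·z/height = 1 + (1.27-1)·13.25/19 = 1.188289
θ = twist·z/height = -141°·13.25/19 = -98.3289° = -1.716164 rad
cos θ = -0.144856, sin θ = -0.989453 (intermediates below are computed at full precision and shown rounded to 5 d.p.)
v1: (-5,-1) → rotate → (-0.26517,5.09212) → ×s → (-0.31510,6.05091) → (-0.32,6.05)
v2: (-2.5,-4) → rotate → (-3.59567,3.05306) → ×s → (-4.27270,3.62791) → (-4.27,3.63)
v3: (-1,-4.5) → rotate → (-4.30768,1.64131) → ×s → (-5.11877,1.95035) → (-5.12,1.95)
v4: (5,-2) → rotate → (-2.70319,-4.65755) → ×s → (-3.21217,-5.53452) → (-3.21,-5.53)
v5: (4.5,1.5) → rotate → (0.83233,-4.66982) → ×s → (0.98904,-5.54910) → (0.99,-5.55)
v6: (4,2.5) → rotate → (1.89421,-4.31995) → ×s → (2.25087,-5.13335) → (2.25,-5.13)
v7: (2,4) → rotate → (3.66810,-2.55833) → ×s → (4.35876,-3.04004) → (4.36,-3.04)
v8: (0,4) → rotate → (3.95781,-0.57942) → ×s → (4.70303,-0.68852) → (4.70,-0.69)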